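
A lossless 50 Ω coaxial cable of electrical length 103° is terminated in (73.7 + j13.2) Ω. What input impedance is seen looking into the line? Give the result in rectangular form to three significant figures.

tan(βl) = tan(103°) = -4.33
Z_in = Z_0·(Z_L + jZ_0·tanβl)/(Z_0 + jZ_L·tanβl)
     = 50·(73.7 − j203)/(107 − j319)

Z_in ≈ 32.1 + j0.763 Ω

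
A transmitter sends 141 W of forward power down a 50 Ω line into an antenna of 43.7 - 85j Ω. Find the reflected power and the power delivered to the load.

|Γ| = |(-6.3 − j85)/(93.7 − j85)| = 0.674
|Γ|² = 0.454
P_refl = |Γ|²·P_inc = 64 W, P_del = (1 − |Γ|²)·P_inc = 77 W

P_reflected ≈ 64 W; P_delivered ≈ 77 W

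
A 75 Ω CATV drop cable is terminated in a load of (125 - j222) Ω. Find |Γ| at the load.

Γ = (Z_L − Z_0)/(Z_L + Z_0) = (50 − j222)/(200 − j222)
|Γ| = 228/299

|Γ| ≈ 0.762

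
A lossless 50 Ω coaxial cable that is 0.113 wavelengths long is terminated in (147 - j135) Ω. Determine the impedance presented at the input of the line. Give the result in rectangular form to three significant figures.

Z_in ≈ 14.7 − j38.9 Ω

βl = 2π × 0.113 = 40.7°
tan(βl) = tan(40.7°) = 0.86
Z_in = Z_0·(Z_L + jZ_0·tanβl)/(Z_0 + jZ_L·tanβl)
     = 50·(147 − j92)/(166 + j126)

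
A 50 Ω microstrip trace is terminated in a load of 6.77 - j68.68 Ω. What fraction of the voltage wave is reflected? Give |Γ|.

|Γ| ≈ 0.911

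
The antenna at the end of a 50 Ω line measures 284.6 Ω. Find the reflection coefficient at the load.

Γ = 0.701

Γ = (Z_L − Z_0)/(Z_L + Z_0) = (284.6 − 50)/(284.6 + 50) = 234.6/334.6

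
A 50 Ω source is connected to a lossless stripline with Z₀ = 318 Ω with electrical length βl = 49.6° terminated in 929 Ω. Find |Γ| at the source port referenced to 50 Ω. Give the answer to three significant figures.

|Γ| ≈ 0.805

tan(βl) = 1.17
Z_in = Z_0·(Z_L + jZ_0·tanβl)/(Z_0 + jZ_L·tanβl) = 173 − j220 Ω
Γ_s = (Z_in − Z_s)/(Z_in + Z_s) = (123 − j220)/(223 − j220), |Γ_s| = 0.805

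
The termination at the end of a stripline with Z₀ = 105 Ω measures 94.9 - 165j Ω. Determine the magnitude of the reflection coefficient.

|Γ| ≈ 0.638

Γ = (Z_L − Z_0)/(Z_L + Z_0) = (-10.1 − j165)/(199.9 − j165)
|Γ| = 165/259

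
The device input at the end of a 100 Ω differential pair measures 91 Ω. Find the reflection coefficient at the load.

Γ = -0.0471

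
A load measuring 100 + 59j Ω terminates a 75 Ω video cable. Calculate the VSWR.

VSWR ≈ 2.06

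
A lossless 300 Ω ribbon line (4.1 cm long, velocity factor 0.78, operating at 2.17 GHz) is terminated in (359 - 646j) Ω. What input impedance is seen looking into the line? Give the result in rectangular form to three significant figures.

λ = v/f = 0.78·c / 2.17 GHz = 0.108 m
βl = 2π·l/λ = 2π × 0.38 = 137°
tan(βl) = tan(137°) = -0.937
Z_in = Z_0·(Z_L + jZ_0·tanβl)/(Z_0 + jZ_L·tanβl)
     = 300·(359 − j927)/(-305 − j336)

Z_in ≈ 294 + j587 Ω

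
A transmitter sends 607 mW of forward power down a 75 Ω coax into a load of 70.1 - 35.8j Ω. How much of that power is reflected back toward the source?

|Γ| = |(-4.9 − j35.8)/(145.1 − j35.8)| = 0.242
|Γ|² = 0.0585
P_refl = |Γ|²·P_inc = 35.5 mW, P_del = (1 − |Γ|²)·P_inc = 572 mW

P_reflected ≈ 35.5 mW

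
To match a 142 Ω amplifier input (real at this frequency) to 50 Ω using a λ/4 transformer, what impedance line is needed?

Z_qwt ≈ 84.3 Ω

Z_qwt = √(Z_0·R_L) = √(50 × 142) = √7100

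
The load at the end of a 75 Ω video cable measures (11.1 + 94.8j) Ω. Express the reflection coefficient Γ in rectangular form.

Γ ≈ 0.213 + j0.867

Γ = (Z_L − Z_0)/(Z_L + Z_0) = (-63.9 + j94.8)/(86.1 + j94.8)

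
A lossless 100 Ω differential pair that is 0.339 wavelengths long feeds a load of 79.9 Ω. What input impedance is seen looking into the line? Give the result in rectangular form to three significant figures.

Z_in ≈ 108 − j22 Ω

βl = 2π × 0.339 = 122°
tan(βl) = tan(122°) = -1.6
Z_in = Z_0·(Z_L + jZ_0·tanβl)/(Z_0 + jZ_L·tanβl)
     = 100·(79.9 − j160)/(100 − j128)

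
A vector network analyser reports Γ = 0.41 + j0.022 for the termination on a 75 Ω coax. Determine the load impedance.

Z_L = Z_0·(1 + Γ)/(1 − Γ) = 75·(1.41 + j0.022)/(0.59 − j0.022)

Z_L ≈ 179 + j9.47 Ω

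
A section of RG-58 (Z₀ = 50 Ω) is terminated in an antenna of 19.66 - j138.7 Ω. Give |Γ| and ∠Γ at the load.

Γ = (Z_L − Z_0)/(Z_L + Z_0) = (-30.34 − j138.7)/(69.66 − j138.7)
|Γ| = 142/155 = 0.915

Γ ≈ 0.915 ∠ -39°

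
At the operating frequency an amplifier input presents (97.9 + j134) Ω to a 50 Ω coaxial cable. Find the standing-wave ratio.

VSWR ≈ 5.97

Γ = (Z_L − Z_0)/(Z_L + Z_0) = (47.9 + j134)/(147.9 + j134)
|Γ| = 142/200 = 0.713
VSWR = (1 + |Γ|)/(1 − |Γ|) = 1.71/0.287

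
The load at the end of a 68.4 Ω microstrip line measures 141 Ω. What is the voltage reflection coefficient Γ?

Γ = (Z_L − Z_0)/(Z_L + Z_0) = (141 − 68.4)/(141 + 68.4) = 72.6/209.4

Γ = 0.347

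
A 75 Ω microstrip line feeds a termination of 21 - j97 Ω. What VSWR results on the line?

Γ = (Z_L − Z_0)/(Z_L + Z_0) = (-54 − j97)/(96 − j97)
|Γ| = 111/136 = 0.813
VSWR = (1 + |Γ|)/(1 − |Γ|) = 1.81/0.187

VSWR ≈ 9.72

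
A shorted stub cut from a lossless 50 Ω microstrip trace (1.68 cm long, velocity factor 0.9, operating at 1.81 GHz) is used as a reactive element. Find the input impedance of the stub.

Z_in ≈ +j42.8 Ω

λ = v/f = 0.9·c / 1.81 GHz = 0.149 m
βl = 2π·l/λ = 2π × 0.113 = 40.5°
tan(βl) = 0.855
For a shorted stub, Z_in = jZ_0·tan(βl)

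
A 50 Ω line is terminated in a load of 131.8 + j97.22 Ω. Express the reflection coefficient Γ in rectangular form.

Γ ≈ 0.572 + j0.229

Γ = (Z_L − Z_0)/(Z_L + Z_0) = (81.8 + j97.22)/(181.8 + j97.22)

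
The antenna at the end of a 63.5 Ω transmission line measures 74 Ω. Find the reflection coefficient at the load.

Γ = (Z_L − Z_0)/(Z_L + Z_0) = (74 − 63.5)/(74 + 63.5) = 10.5/137.5

Γ = 0.0764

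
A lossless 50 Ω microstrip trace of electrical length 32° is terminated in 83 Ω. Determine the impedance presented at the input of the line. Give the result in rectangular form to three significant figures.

Z_in ≈ 55.6 − j26.4 Ω

tan(βl) = tan(32°) = 0.625
Z_in = Z_0·(Z_L + jZ_0·tanβl)/(Z_0 + jZ_L·tanβl)
     = 50·(83 + j31.2)/(50 + j51.9)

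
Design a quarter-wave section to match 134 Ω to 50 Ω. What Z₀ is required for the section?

Z_qwt ≈ 81.9 Ω

Z_qwt = √(Z_0·R_L) = √(50 × 134) = √6700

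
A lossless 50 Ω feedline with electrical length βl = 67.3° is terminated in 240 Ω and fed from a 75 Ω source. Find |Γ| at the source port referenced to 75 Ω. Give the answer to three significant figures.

tan(βl) = 2.39
Z_in = Z_0·(Z_L + jZ_0·tanβl)/(Z_0 + jZ_L·tanβl) = 12.1 − j19.9 Ω
Γ_s = (Z_in − Z_s)/(Z_in + Z_s) = (-62.9 − j19.9)/(87.1 − j19.9), |Γ_s| = 0.737

|Γ| ≈ 0.737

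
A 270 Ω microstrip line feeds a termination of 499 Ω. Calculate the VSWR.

Γ = (499 − 270)/(499 + 270) = 0.298
VSWR = (1 + 0.298)/(1 − 0.298)

VSWR ≈ 1.85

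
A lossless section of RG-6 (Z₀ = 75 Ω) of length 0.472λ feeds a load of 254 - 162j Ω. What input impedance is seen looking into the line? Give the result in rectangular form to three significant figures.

βl = 2π × 0.472 = 170°
tan(βl) = tan(170°) = -0.178
Z_in = Z_0·(Z_L + jZ_0·tanβl)/(Z_0 + jZ_L·tanβl)
     = 75·(254 − j175)/(46.2 − j45.2)

Z_in ≈ 353 + j60.5 Ω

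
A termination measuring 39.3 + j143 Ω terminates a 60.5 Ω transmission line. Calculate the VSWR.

Γ = (Z_L − Z_0)/(Z_L + Z_0) = (-21.2 + j143)/(99.8 + j143)
|Γ| = 145/174 = 0.829
VSWR = (1 + |Γ|)/(1 − |Γ|) = 1.83/0.171

VSWR ≈ 10.7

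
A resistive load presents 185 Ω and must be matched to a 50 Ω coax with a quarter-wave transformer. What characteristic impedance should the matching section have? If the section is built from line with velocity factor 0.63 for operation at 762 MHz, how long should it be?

Z_qwt = √(Z_0·R_L) = √(50 × 185) = √9250
λ = 0.63·c/f = 0.248 m, so l = λ/4 = 0.062 m

Z_qwt ≈ 96.2 Ω; length ≈ 6.2 cm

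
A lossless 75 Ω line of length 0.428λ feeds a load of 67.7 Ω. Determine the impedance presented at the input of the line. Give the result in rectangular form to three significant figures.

βl = 2π × 0.428 = 154°
tan(βl) = tan(154°) = -0.486
Z_in = Z_0·(Z_L + jZ_0·tanβl)/(Z_0 + jZ_L·tanβl)
     = 75·(67.7 − j36.5)/(75 − j32.9)

Z_in ≈ 70.2 − j5.66 Ω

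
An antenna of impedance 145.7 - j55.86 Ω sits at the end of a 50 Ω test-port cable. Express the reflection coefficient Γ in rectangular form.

Γ = (Z_L − Z_0)/(Z_L + Z_0) = (95.7 − j55.86)/(195.7 − j55.86)

Γ ≈ 0.528 − j0.135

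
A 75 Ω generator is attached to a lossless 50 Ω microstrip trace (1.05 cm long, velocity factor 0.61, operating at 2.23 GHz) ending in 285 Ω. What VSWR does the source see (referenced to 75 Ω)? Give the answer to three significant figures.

λ = v/f = 0.61·c / 2.23 GHz = 0.0821 m
βl = 2π·l/λ = 2π × 0.128 = 46.1°
tan(βl) = 1.04
Z_in = Z_0·(Z_L + jZ_0·tanβl)/(Z_0 + jZ_L·tanβl) = 16.4 − j45.4 Ω
Γ_s = (Z_in − Z_s)/(Z_in + Z_s) = (-58.6 − j45.4)/(91.4 − j45.4), |Γ_s| = 0.726
VSWR = (1 + |Γ_s|)/(1 − |Γ_s|)

VSWR ≈ 6.29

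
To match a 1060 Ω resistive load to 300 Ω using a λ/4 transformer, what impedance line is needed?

Z_qwt ≈ 564 Ω

Z_qwt = √(Z_0·R_L) = √(300 × 1060) = √318000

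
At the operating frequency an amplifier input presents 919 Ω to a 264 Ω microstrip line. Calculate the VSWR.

For a purely resistive load, VSWR = R_L/Z_0 or Z_0/R_L (whichever > 1) = 919/264

VSWR ≈ 3.48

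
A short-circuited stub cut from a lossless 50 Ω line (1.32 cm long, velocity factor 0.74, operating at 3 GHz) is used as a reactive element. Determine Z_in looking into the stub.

Z_in ≈ +j104 Ω

λ = v/f = 0.74·c / 3 GHz = 0.074 m
βl = 2π·l/λ = 2π × 0.178 = 64.2°
tan(βl) = 2.07
For a short-circuited stub, Z_in = jZ_0·tan(βl)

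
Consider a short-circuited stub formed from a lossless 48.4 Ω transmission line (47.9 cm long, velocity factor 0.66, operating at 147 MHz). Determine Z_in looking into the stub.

Z_in ≈ −j61.9 Ω

λ = v/f = 0.66·c / 147 MHz = 1.35 m
βl = 2π·l/λ = 2π × 0.356 = 128°
tan(βl) = -1.28
For a short-circuited stub, Z_in = jZ_0·tan(βl)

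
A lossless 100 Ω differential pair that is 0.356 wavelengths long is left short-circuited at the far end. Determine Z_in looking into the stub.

Z_in ≈ −j127 Ω

βl = 2π × 0.356 = 128°
tan(βl) = -1.27
For a short-circuited stub, Z_in = jZ_0·tan(βl)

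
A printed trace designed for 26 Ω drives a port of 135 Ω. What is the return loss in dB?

Γ = (135 − 26)/(135 + 26) = 0.677
RL = −20·log₁₀|Γ| = −20·log₁₀(0.677)

RL ≈ 3.39 dB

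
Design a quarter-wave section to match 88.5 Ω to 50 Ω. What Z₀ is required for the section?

Z_qwt ≈ 66.5 Ω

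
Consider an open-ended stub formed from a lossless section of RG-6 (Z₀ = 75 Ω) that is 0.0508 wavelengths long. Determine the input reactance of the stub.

X_in ≈ -227 Ω (capacitive)

βl = 2π × 0.0508 = 18.3°
tan(βl) = 0.33
For an open-ended stub, Z_in = −jZ_0·cot(βl) = −jZ_0/tan(βl)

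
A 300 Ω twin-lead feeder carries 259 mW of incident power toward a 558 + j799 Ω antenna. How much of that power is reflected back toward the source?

|Γ| = |(258 + j799)/(858 + j799)| = 0.716
|Γ|² = 0.513
P_refl = |Γ|²·P_inc = 133 mW, P_del = (1 − |Γ|²)·P_inc = 126 mW

P_reflected ≈ 133 mW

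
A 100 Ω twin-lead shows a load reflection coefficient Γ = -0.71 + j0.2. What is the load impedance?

Z_L ≈ 15.4 + j13.5 Ω

Z_L = Z_0·(1 + Γ)/(1 − Γ) = 100·(0.29 + j0.2)/(1.71 − j0.2)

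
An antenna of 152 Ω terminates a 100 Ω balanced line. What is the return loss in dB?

Γ = (152 − 100)/(152 + 100) = 0.206
RL = −20·log₁₀|Γ| = −20·log₁₀(0.206)

RL ≈ 13.7 dB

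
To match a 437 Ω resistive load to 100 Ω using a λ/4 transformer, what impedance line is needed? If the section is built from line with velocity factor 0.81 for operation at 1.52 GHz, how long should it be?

Z_qwt ≈ 209 Ω; length ≈ 4 cm

Z_qwt = √(Z_0·R_L) = √(100 × 437) = √43700
λ = 0.81·c/f = 0.16 m, so l = λ/4 = 0.04 m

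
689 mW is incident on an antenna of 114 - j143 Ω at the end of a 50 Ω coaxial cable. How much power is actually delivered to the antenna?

|Γ| = |(64 − j143)/(164 − j143)| = 0.72
|Γ|² = 0.518
P_refl = |Γ|²·P_inc = 357 mW, P_del = (1 − |Γ|²)·P_inc = 332 mW

P_delivered ≈ 332 mW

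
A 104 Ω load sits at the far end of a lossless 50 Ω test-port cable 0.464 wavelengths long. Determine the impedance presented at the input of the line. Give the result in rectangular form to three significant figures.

βl = 2π × 0.464 = 167°
tan(βl) = tan(167°) = -0.23
Z_in = Z_0·(Z_L + jZ_0·tanβl)/(Z_0 + jZ_L·tanβl)
     = 50·(104 − j11.5)/(50 − j23.9)

Z_in ≈ 89.1 + j31.1 Ω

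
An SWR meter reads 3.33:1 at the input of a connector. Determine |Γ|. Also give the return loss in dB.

|Γ| = (S − 1)/(S + 1) = (3.33 − 1)/(3.33 + 1) = 2.33/4.33
RL = −20·log₁₀|Γ| = −20·log₁₀(0.538)

|Γ| ≈ 0.538; return loss ≈ 5.38 dB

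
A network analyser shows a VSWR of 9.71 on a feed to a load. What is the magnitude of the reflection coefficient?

|Γ| ≈ 0.813

|Γ| = (S − 1)/(S + 1) = (9.71 − 1)/(9.71 + 1) = 8.71/10.7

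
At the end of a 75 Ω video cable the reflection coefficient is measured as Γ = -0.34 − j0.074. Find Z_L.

Z_L = Z_0·(1 + Γ)/(1 − Γ) = 75·(0.66 − j0.074)/(1.34 + j0.074)

Z_L ≈ 36.6 − j6.16 Ω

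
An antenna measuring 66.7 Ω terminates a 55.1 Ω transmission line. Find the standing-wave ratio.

VSWR ≈ 1.21

Γ = (66.7 − 55.1)/(66.7 + 55.1) = 0.0952
VSWR = (1 + 0.0952)/(1 − 0.0952)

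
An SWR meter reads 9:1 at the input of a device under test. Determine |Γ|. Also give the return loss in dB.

|Γ| ≈ 0.8; return loss ≈ 1.94 dB

|Γ| = (S − 1)/(S + 1) = (9 − 1)/(9 + 1) = 8/10
RL = −20·log₁₀|Γ| = −20·log₁₀(0.8)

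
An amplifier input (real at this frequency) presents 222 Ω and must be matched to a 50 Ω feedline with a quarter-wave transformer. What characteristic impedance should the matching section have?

Z_qwt ≈ 105 Ω

Z_qwt = √(Z_0·R_L) = √(50 × 222) = √11100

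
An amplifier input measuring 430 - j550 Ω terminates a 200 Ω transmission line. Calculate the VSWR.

Γ = (Z_L − Z_0)/(Z_L + Z_0) = (230 − j550)/(630 − j550)
|Γ| = 596/836 = 0.713
VSWR = (1 + |Γ|)/(1 − |Γ|) = 1.71/0.287

VSWR ≈ 5.96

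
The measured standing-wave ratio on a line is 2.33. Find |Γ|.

|Γ| ≈ 0.399

|Γ| = (S − 1)/(S + 1) = (2.33 − 1)/(2.33 + 1) = 1.33/3.33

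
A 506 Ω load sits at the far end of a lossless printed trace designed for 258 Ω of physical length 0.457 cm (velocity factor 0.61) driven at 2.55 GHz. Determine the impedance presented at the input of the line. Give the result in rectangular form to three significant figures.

λ = v/f = 0.61·c / 2.55 GHz = 0.0718 m
βl = 2π·l/λ = 2π × 0.0637 = 22.9°
tan(βl) = tan(22.9°) = 0.423
Z_in = Z_0·(Z_L + jZ_0·tanβl)/(Z_0 + jZ_L·tanβl)
     = 258·(506 + j109)/(258 + j214)

Z_in ≈ 353 − j184 Ω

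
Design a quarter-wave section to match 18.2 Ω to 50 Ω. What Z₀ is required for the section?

Z_qwt ≈ 30.2 Ω

Z_qwt = √(Z_0·R_L) = √(50 × 18.2) = √910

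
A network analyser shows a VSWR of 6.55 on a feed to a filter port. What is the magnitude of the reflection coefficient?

|Γ| ≈ 0.735

|Γ| = (S − 1)/(S + 1) = (6.55 − 1)/(6.55 + 1) = 5.55/7.55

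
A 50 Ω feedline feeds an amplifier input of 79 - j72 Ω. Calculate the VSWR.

VSWR ≈ 3.21

Γ = (Z_L − Z_0)/(Z_L + Z_0) = (29 − j72)/(129 − j72)
|Γ| = 77.6/148 = 0.525
VSWR = (1 + |Γ|)/(1 − |Γ|) = 1.53/0.475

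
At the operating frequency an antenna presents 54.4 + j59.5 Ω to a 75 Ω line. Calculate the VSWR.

VSWR ≈ 2.58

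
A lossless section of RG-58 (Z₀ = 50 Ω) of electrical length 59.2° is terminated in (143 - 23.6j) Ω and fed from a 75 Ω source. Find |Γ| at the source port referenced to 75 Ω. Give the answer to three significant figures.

|Γ| ≈ 0.595

tan(βl) = 1.68
Z_in = Z_0·(Z_L + jZ_0·tanβl)/(Z_0 + jZ_L·tanβl) = 20.8 − j22 Ω
Γ_s = (Z_in − Z_s)/(Z_in + Z_s) = (-54.2 − j22)/(95.8 − j22), |Γ_s| = 0.595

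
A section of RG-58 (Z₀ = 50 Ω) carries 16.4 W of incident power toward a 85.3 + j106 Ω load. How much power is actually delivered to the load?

P_delivered ≈ 9.47 W

|Γ| = |(35.3 + j106)/(135.3 + j106)| = 0.65
|Γ|² = 0.423
P_refl = |Γ|²·P_inc = 6.93 W, P_del = (1 − |Γ|²)·P_inc = 9.47 W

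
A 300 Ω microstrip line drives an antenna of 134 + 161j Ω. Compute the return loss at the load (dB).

Γ = (-166 + j161)/(434 + j161), |Γ| = 0.5
RL = −20·log₁₀|Γ| = −20·log₁₀(0.5)

RL ≈ 6.03 dB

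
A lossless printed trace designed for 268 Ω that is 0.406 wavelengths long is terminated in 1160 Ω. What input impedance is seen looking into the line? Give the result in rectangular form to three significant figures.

βl = 2π × 0.406 = 146°
tan(βl) = tan(146°) = -0.67
Z_in = Z_0·(Z_L + jZ_0·tanβl)/(Z_0 + jZ_L·tanβl)
     = 268·(1160 − j180)/(268 − j778)

Z_in ≈ 178 + j338 Ω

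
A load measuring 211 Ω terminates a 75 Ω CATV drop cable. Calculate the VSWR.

VSWR ≈ 2.81

Γ = (211 − 75)/(211 + 75) = 0.476
VSWR = (1 + 0.476)/(1 − 0.476)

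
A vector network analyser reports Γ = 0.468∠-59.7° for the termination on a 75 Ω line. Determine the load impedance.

Z_L = Z_0·(1 + Γ)/(1 − Γ) = 75·(1.24 − j0.404)/(0.764 + j0.404)

Z_L ≈ 78.4 − j81.2 Ω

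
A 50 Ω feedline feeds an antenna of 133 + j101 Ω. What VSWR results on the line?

Γ = (Z_L − Z_0)/(Z_L + Z_0) = (83 + j101)/(183 + j101)
|Γ| = 131/209 = 0.625
VSWR = (1 + |Γ|)/(1 − |Γ|) = 1.63/0.375

VSWR ≈ 4.34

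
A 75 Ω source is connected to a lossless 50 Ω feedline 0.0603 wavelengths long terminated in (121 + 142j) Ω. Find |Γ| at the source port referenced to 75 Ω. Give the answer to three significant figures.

βl = 2π × 0.0603 = 21.7°
tan(βl) = 0.398
Z_in = Z_0·(Z_L + jZ_0·tanβl)/(Z_0 + jZ_L·tanβl) = 148 − j146 Ω
Γ_s = (Z_in − Z_s)/(Z_in + Z_s) = (73.3 − j146)/(223 − j146), |Γ_s| = 0.612

|Γ| ≈ 0.612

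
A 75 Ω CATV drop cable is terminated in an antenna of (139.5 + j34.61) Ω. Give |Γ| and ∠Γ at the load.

Γ ≈ 0.337 ∠ 19.1°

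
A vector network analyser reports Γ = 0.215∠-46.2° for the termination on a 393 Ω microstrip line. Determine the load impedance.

Z_L = Z_0·(1 + Γ)/(1 − Γ) = 393·(1.15 − j0.155)/(0.851 + j0.155)

Z_L ≈ 501 − j163 Ω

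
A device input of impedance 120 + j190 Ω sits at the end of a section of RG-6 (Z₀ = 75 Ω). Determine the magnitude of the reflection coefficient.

Γ = (Z_L − Z_0)/(Z_L + Z_0) = (45 + j190)/(195 + j190)
|Γ| = 195/272

|Γ| ≈ 0.717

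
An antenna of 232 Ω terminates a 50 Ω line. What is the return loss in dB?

RL ≈ 3.8 dB

Γ = (232 − 50)/(232 + 50) = 0.645
RL = −20·log₁₀|Γ| = −20·log₁₀(0.645)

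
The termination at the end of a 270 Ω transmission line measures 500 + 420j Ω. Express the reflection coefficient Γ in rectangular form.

Γ = (Z_L − Z_0)/(Z_L + Z_0) = (230 + j420)/(770 + j420)

Γ ≈ 0.46 + j0.295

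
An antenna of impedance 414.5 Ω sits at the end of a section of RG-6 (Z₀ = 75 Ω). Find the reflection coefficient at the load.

Γ = 0.694

Γ = (Z_L − Z_0)/(Z_L + Z_0) = (414.5 − 75)/(414.5 + 75) = 339.5/489.5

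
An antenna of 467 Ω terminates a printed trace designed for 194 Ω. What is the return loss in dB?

RL ≈ 7.68 dB

Γ = (467 − 194)/(467 + 194) = 0.413
RL = −20·log₁₀|Γ| = −20·log₁₀(0.413)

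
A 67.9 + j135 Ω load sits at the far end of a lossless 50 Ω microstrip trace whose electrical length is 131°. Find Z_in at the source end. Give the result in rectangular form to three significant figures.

tan(βl) = tan(131°) = -1.15
Z_in = Z_0·(Z_L + jZ_0·tanβl)/(Z_0 + jZ_L·tanβl)
     = 50·(67.9 + j77.5)/(205 − j78.1)

Z_in ≈ 8.17 + j22 Ω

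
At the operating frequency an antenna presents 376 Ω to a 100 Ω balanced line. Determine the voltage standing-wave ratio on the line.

VSWR ≈ 3.76

Γ = (376 − 100)/(376 + 100) = 0.58
VSWR = (1 + 0.58)/(1 − 0.58)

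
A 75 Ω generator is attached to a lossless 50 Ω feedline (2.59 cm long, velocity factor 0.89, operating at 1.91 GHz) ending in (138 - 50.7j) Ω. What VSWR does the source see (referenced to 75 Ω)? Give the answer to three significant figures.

λ = v/f = 0.89·c / 1.91 GHz = 0.14 m
βl = 2π·l/λ = 2π × 0.185 = 66.7°
tan(βl) = 2.32
Z_in = Z_0·(Z_L + jZ_0·tanβl)/(Z_0 + jZ_L·tanβl) = 16.9 − j12.7 Ω
Γ_s = (Z_in − Z_s)/(Z_in + Z_s) = (-58.1 − j12.7)/(91.9 − j12.7), |Γ_s| = 0.642
VSWR = (1 + |Γ_s|)/(1 − |Γ_s|)

VSWR ≈ 4.58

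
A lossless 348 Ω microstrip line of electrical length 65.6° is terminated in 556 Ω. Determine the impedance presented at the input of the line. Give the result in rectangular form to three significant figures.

tan(βl) = tan(65.6°) = 2.2
Z_in = Z_0·(Z_L + jZ_0·tanβl)/(Z_0 + jZ_L·tanβl)
     = 348·(556 + j767)/(348 + j1230)

Z_in ≈ 243 − j88.9 Ω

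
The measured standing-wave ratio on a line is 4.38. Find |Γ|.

|Γ| = (S − 1)/(S + 1) = (4.38 − 1)/(4.38 + 1) = 3.38/5.38

|Γ| ≈ 0.628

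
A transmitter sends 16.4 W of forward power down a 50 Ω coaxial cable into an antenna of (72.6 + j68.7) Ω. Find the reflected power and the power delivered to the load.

|Γ| = |(22.6 + j68.7)/(122.6 + j68.7)| = 0.515
|Γ|² = 0.265
P_refl = |Γ|²·P_inc = 4.34 W, P_del = (1 − |Γ|²)·P_inc = 12.1 W

P_reflected ≈ 4.34 W; P_delivered ≈ 12.1 W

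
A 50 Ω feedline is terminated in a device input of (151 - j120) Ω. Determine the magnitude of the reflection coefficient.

|Γ| ≈ 0.67

Γ = (Z_L − Z_0)/(Z_L + Z_0) = (101 − j120)/(201 − j120)
|Γ| = 157/234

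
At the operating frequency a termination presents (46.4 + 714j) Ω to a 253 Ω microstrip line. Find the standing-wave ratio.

VSWR ≈ 49

Γ = (Z_L − Z_0)/(Z_L + Z_0) = (-206.6 + j714)/(299.4 + j714)
|Γ| = 743/774 = 0.96
VSWR = (1 + |Γ|)/(1 − |Γ|) = 1.96/0.04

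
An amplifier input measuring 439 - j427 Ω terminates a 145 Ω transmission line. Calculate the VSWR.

VSWR ≈ 6.06

Γ = (Z_L − Z_0)/(Z_L + Z_0) = (294 − j427)/(584 − j427)
|Γ| = 518/723 = 0.717
VSWR = (1 + |Γ|)/(1 − |Γ|) = 1.72/0.283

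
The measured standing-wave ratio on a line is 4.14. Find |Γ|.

|Γ| ≈ 0.611

|Γ| = (S − 1)/(S + 1) = (4.14 − 1)/(4.14 + 1) = 3.14/5.14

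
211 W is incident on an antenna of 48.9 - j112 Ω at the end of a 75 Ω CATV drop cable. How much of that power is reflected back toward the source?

|Γ| = |(-26.1 − j112)/(123.9 − j112)| = 0.689
|Γ|² = 0.474
P_refl = |Γ|²·P_inc = 100 W, P_del = (1 − |Γ|²)·P_inc = 111 W

P_reflected ≈ 100 W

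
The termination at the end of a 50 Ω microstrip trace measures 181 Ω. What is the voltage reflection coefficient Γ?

Γ = (Z_L − Z_0)/(Z_L + Z_0) = (181 − 50)/(181 + 50) = 131/231

Γ = 0.567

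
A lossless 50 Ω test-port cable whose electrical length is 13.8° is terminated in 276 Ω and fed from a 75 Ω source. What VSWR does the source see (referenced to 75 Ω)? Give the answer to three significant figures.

tan(βl) = 0.246
Z_in = Z_0·(Z_L + jZ_0·tanβl)/(Z_0 + jZ_L·tanβl) = 103 − j128 Ω
Γ_s = (Z_in − Z_s)/(Z_in + Z_s) = (28.1 − j128)/(178 − j128), |Γ_s| = 0.596
VSWR = (1 + |Γ_s|)/(1 − |Γ_s|)

VSWR ≈ 3.95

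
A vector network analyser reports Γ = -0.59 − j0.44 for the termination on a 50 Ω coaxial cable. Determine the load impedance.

Z_L = Z_0·(1 + Γ)/(1 − Γ) = 50·(0.41 − j0.44)/(1.59 + j0.44)

Z_L ≈ 8.42 − j16.2 Ω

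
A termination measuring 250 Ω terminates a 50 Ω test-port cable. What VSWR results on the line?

Γ = (250 − 50)/(250 + 50) = 0.667
VSWR = (1 + 0.667)/(1 − 0.667)

VSWR ≈ 5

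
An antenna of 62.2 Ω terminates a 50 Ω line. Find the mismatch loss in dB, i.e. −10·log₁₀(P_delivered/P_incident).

mismatch loss ≈ 0.0517 dB

Γ = (62.2 − 50)/(62.2 + 50) = 0.109
|Γ|² = 0.0118, so P_del/P_inc = 1 − |Γ|² = 0.988
ML = −10·log₁₀(1 − |Γ|²)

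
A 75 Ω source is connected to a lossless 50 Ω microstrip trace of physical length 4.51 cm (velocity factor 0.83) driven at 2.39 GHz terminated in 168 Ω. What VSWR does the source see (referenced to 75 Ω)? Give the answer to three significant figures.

λ = v/f = 0.83·c / 2.39 GHz = 0.104 m
βl = 2π·l/λ = 2π × 0.433 = 156°
tan(βl) = -0.449
Z_in = Z_0·(Z_L + jZ_0·tanβl)/(Z_0 + jZ_L·tanβl) = 61.7 + j70.5 Ω
Γ_s = (Z_in − Z_s)/(Z_in + Z_s) = (-13.3 + j70.5)/(137 + j70.5), |Γ_s| = 0.467
VSWR = (1 + |Γ_s|)/(1 − |Γ_s|)

VSWR ≈ 2.75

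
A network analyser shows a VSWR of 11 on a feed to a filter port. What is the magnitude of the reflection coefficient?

|Γ| = (S − 1)/(S + 1) = (11 − 1)/(11 + 1) = 10/12

|Γ| ≈ 0.833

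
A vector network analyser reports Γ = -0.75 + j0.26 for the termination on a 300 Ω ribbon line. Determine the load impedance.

Z_L = Z_0·(1 + Γ)/(1 − Γ) = 300·(0.25 + j0.26)/(1.75 − j0.26)

Z_L ≈ 35.5 + j49.8 Ω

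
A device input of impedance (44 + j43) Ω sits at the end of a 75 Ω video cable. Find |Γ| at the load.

|Γ| ≈ 0.419

Γ = (Z_L − Z_0)/(Z_L + Z_0) = (-31 + j43)/(119 + j43)
|Γ| = 53/127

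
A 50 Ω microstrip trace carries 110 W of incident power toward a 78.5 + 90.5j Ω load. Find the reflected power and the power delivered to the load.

|Γ| = |(28.5 + j90.5)/(128.5 + j90.5)| = 0.604
|Γ|² = 0.364
P_refl = |Γ|²·P_inc = 40.1 W, P_del = (1 − |Γ|²)·P_inc = 69.9 W

P_reflected ≈ 40.1 W; P_delivered ≈ 69.9 W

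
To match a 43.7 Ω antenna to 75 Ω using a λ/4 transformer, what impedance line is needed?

Z_qwt ≈ 57.2 Ω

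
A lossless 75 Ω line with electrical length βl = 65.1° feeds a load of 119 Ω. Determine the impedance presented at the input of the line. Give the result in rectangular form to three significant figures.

tan(βl) = tan(65.1°) = 2.15
Z_in = Z_0·(Z_L + jZ_0·tanβl)/(Z_0 + jZ_L·tanβl)
     = 75·(119 + j162)/(75 + j256)

Z_in ≈ 52.9 − j19.3 Ω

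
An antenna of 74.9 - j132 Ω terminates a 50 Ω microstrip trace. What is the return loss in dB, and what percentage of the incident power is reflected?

RL ≈ 2.62 dB; 54.6% of incident power reflected

Γ = (24.9 − j132)/(124.9 − j132), |Γ| = 0.739
RL = −20·log₁₀(0.739) = 2.62 dB
P_refl/P_inc = |Γ|² = 0.546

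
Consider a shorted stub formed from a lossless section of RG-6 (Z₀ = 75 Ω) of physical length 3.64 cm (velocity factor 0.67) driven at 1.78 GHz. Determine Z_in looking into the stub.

Z_in ≈ −j153 Ω

λ = v/f = 0.67·c / 1.78 GHz = 0.113 m
βl = 2π·l/λ = 2π × 0.322 = 116°
tan(βl) = -2.05
For a shorted stub, Z_in = jZ_0·tan(βl)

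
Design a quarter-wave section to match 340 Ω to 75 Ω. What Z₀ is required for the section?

Z_qwt = √(Z_0·R_L) = √(75 × 340) = √25500

Z_qwt ≈ 160 Ω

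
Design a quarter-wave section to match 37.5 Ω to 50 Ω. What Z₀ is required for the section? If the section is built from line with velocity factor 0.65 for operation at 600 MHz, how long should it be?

Z_qwt ≈ 43.3 Ω; length ≈ 8.12 cm

Z_qwt = √(Z_0·R_L) = √(50 × 37.5) = √1875
λ = 0.65·c/f = 0.325 m, so l = λ/4 = 0.0813 m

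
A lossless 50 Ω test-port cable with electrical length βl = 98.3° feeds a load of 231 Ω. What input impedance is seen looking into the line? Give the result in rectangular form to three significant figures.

tan(βl) = tan(98.3°) = -6.85
Z_in = Z_0·(Z_L + jZ_0·tanβl)/(Z_0 + jZ_L·tanβl)
     = 50·(231 − j343)/(50 − j1580)

Z_in ≈ 11 + j6.95 Ω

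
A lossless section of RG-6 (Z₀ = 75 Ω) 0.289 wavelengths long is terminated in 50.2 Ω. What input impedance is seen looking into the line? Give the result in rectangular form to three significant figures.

Z_in ≈ 104 − j20.3 Ω

βl = 2π × 0.289 = 104°
tan(βl) = tan(104°) = -4
Z_in = Z_0·(Z_L + jZ_0·tanβl)/(Z_0 + jZ_L·tanβl)
     = 75·(50.2 − j300)/(75 − j201)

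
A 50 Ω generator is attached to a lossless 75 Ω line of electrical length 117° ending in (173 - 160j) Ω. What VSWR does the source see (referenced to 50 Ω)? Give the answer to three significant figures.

tan(βl) = -1.96
Z_in = Z_0·(Z_L + jZ_0·tanβl)/(Z_0 + jZ_L·tanβl) = 27.4 + j57.5 Ω
Γ_s = (Z_in − Z_s)/(Z_in + Z_s) = (-22.6 + j57.5)/(77.4 + j57.5), |Γ_s| = 0.641
VSWR = (1 + |Γ_s|)/(1 − |Γ_s|)

VSWR ≈ 4.57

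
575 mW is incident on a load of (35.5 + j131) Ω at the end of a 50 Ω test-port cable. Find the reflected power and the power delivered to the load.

P_reflected ≈ 408 mW; P_delivered ≈ 167 mW

|Γ| = |(-14.5 + j131)/(85.5 + j131)| = 0.843
|Γ|² = 0.71
P_refl = |Γ|²·P_inc = 408 mW, P_del = (1 − |Γ|²)·P_inc = 167 mW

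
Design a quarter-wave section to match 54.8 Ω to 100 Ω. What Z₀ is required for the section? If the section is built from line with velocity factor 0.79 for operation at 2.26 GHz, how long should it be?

Z_qwt = √(Z_0·R_L) = √(100 × 54.8) = √5480
λ = 0.79·c/f = 0.105 m, so l = λ/4 = 0.0262 m

Z_qwt ≈ 74 Ω; length ≈ 2.62 cm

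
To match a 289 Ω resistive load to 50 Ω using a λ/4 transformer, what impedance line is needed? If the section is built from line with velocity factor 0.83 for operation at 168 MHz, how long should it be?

Z_qwt = √(Z_0·R_L) = √(50 × 289) = √14450
λ = 0.83·c/f = 1.48 m, so l = λ/4 = 0.371 m

Z_qwt ≈ 120 Ω; length ≈ 37.1 cm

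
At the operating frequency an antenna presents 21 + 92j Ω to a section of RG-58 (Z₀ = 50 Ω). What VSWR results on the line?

Γ = (Z_L − Z_0)/(Z_L + Z_0) = (-29 + j92)/(71 + j92)
|Γ| = 96.5/116 = 0.83
VSWR = (1 + |Γ|)/(1 − |Γ|) = 1.83/0.17

VSWR ≈ 10.8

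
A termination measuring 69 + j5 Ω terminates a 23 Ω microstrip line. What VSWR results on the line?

VSWR ≈ 3.02

Γ = (Z_L − Z_0)/(Z_L + Z_0) = (46 + j5)/(92 + j5)
|Γ| = 46.3/92.1 = 0.502
VSWR = (1 + |Γ|)/(1 − |Γ|) = 1.5/0.498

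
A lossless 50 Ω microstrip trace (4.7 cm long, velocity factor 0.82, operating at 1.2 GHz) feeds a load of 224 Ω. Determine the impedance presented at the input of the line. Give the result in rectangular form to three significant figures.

λ = v/f = 0.82·c / 1.2 GHz = 0.205 m
βl = 2π·l/λ = 2π × 0.229 = 82.5°
tan(βl) = tan(82.5°) = 7.63
Z_in = Z_0·(Z_L + jZ_0·tanβl)/(Z_0 + jZ_L·tanβl)
     = 50·(224 + j382)/(50 + j1710)

Z_in ≈ 11.3 − j6.22 Ω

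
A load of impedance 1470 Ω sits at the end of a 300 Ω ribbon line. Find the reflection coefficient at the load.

Γ = (Z_L − Z_0)/(Z_L + Z_0) = (1470 − 300)/(1470 + 300) = 1170/1770

Γ = 0.661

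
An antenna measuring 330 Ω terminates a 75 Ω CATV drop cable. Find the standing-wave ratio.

VSWR ≈ 4.4

For a purely resistive load, VSWR = R_L/Z_0 or Z_0/R_L (whichever > 1) = 330/75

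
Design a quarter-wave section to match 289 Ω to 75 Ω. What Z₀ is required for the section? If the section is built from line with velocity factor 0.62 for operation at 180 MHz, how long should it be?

Z_qwt ≈ 147 Ω; length ≈ 25.8 cm

Z_qwt = √(Z_0·R_L) = √(75 × 289) = √21680
λ = 0.62·c/f = 1.03 m, so l = λ/4 = 0.258 m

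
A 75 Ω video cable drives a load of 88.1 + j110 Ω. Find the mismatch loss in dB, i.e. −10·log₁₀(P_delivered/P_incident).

mismatch loss ≈ 1.66 dB

Γ = (13.1 + j110)/(163.1 + j110), |Γ| = 0.563
|Γ|² = 0.317, so P_del/P_inc = 1 − |Γ|² = 0.683
ML = −10·log₁₀(1 − |Γ|²)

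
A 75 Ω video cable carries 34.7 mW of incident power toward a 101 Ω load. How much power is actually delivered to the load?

P_delivered ≈ 33.9 mW

Γ = (101 − 75)/(101 + 75) = 0.148
|Γ|² = 0.0218
P_refl = |Γ|²·P_inc = 0.757 mW, P_del = (1 − |Γ|²)·P_inc = 33.9 mW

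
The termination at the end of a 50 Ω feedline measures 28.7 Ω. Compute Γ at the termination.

Γ = -0.271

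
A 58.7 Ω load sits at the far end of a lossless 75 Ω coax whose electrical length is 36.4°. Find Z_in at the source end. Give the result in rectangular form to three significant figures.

tan(βl) = tan(36.4°) = 0.737
Z_in = Z_0·(Z_L + jZ_0·tanβl)/(Z_0 + jZ_L·tanβl)
     = 75·(58.7 + j55.3)/(75 + j43.3)

Z_in ≈ 68 + j16.1 Ω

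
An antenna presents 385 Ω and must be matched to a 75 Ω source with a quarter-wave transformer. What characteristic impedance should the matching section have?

Z_qwt ≈ 170 Ω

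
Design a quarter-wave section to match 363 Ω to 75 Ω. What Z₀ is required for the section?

Z_qwt ≈ 165 Ω

Z_qwt = √(Z_0·R_L) = √(75 × 363) = √27220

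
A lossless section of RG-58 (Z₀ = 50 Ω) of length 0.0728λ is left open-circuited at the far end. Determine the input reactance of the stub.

X_in ≈ -102 Ω (capacitive)

βl = 2π × 0.0728 = 26.2°
tan(βl) = 0.492
For an open-circuited stub, Z_in = −jZ_0·cot(βl) = −jZ_0/tan(βl)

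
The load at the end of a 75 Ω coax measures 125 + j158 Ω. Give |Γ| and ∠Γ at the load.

Γ ≈ 0.65 ∠ 34.1°

Γ = (Z_L − Z_0)/(Z_L + Z_0) = (50 + j158)/(200 + j158)
|Γ| = 166/255 = 0.65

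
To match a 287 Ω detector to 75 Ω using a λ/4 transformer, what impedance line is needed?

Z_qwt = √(Z_0·R_L) = √(75 × 287) = √21520

Z_qwt ≈ 147 Ω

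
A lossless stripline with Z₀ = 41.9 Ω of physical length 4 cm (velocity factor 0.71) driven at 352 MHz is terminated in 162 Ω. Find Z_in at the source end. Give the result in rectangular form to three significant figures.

Z_in ≈ 49.5 − j66 Ω

λ = v/f = 0.71·c / 352 MHz = 0.605 m
βl = 2π·l/λ = 2π × 0.0661 = 23.8°
tan(βl) = tan(23.8°) = 0.441
Z_in = Z_0·(Z_L + jZ_0·tanβl)/(Z_0 + jZ_L·tanβl)
     = 41.9·(162 + j18.5)/(41.9 + j71.4)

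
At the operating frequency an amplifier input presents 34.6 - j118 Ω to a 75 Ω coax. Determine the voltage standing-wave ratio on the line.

Γ = (Z_L − Z_0)/(Z_L + Z_0) = (-40.4 − j118)/(109.6 − j118)
|Γ| = 125/161 = 0.774
VSWR = (1 + |Γ|)/(1 − |Γ|) = 1.77/0.226

VSWR ≈ 7.87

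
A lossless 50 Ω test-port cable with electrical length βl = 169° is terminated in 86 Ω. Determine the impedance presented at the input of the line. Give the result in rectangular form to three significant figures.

tan(βl) = tan(169°) = -0.194
Z_in = Z_0·(Z_L + jZ_0·tanβl)/(Z_0 + jZ_L·tanβl)
     = 50·(86 − j9.72)/(50 − j16.7)

Z_in ≈ 80.3 + j17.1 Ω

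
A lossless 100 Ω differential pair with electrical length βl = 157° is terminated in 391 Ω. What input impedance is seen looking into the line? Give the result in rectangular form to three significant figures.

tan(βl) = tan(157°) = -0.424
Z_in = Z_0·(Z_L + jZ_0·tanβl)/(Z_0 + jZ_L·tanβl)
     = 100·(391 − j42.4)/(100 − j166)

Z_in ≈ 123 + j162 Ω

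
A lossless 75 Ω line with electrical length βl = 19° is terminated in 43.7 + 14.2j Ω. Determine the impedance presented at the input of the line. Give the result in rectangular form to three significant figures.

Z_in ≈ 53.5 + j31.3 Ω

tan(βl) = tan(19°) = 0.344
Z_in = Z_0·(Z_L + jZ_0·tanβl)/(Z_0 + jZ_L·tanβl)
     = 75·(43.7 + j40)/(70.1 + j15)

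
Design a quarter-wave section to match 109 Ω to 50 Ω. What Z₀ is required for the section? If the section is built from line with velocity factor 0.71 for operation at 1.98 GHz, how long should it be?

Z_qwt = √(Z_0·R_L) = √(50 × 109) = √5450
λ = 0.71·c/f = 0.108 m, so l = λ/4 = 0.0269 m

Z_qwt ≈ 73.8 Ω; length ≈ 2.69 cm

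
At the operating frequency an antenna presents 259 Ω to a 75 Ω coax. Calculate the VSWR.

VSWR ≈ 3.45

Γ = (259 − 75)/(259 + 75) = 0.551
VSWR = (1 + 0.551)/(1 − 0.551)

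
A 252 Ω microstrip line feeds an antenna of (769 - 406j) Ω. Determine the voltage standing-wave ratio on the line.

VSWR ≈ 3.98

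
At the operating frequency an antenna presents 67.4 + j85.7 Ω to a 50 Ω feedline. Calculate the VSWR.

Γ = (Z_L − Z_0)/(Z_L + Z_0) = (17.4 + j85.7)/(117.4 + j85.7)
|Γ| = 87.4/145 = 0.602
VSWR = (1 + |Γ|)/(1 − |Γ|) = 1.6/0.398

VSWR ≈ 4.02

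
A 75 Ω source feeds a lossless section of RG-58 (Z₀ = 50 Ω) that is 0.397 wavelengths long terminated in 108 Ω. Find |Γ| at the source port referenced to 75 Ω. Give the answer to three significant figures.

|Γ| ≈ 0.374

βl = 2π × 0.397 = 143°
tan(βl) = -0.756
Z_in = Z_0·(Z_L + jZ_0·tanβl)/(Z_0 + jZ_L·tanβl) = 46.3 + j37.8 Ω
Γ_s = (Z_in − Z_s)/(Z_in + Z_s) = (-28.7 + j37.8)/(121 + j37.8), |Γ_s| = 0.374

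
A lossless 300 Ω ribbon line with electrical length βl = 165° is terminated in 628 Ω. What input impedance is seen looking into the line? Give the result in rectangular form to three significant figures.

tan(βl) = tan(165°) = -0.268
Z_in = Z_0·(Z_L + jZ_0·tanβl)/(Z_0 + jZ_L·tanβl)
     = 300·(628 − j80.4)/(300 − j168)

Z_in ≈ 512 + j207 Ω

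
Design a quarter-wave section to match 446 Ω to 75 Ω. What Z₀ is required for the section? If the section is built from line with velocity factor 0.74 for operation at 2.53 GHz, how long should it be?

Z_qwt = √(Z_0·R_L) = √(75 × 446) = √33450
λ = 0.74·c/f = 0.0877 m, so l = λ/4 = 0.0219 m

Z_qwt ≈ 183 Ω; length ≈ 2.19 cm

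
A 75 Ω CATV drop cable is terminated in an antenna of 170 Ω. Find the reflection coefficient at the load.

Γ = 0.388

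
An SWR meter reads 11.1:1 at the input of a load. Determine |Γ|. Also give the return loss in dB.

|Γ| = (S − 1)/(S + 1) = (11.1 − 1)/(11.1 + 1) = 10.1/12.1
RL = −20·log₁₀|Γ| = −20·log₁₀(0.835)

|Γ| ≈ 0.835; return loss ≈ 1.57 dB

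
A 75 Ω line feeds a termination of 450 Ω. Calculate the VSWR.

VSWR ≈ 6

For a purely resistive load, VSWR = R_L/Z_0 or Z_0/R_L (whichever > 1) = 450/75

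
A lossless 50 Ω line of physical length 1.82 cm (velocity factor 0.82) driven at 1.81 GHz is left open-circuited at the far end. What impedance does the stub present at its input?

λ = v/f = 0.82·c / 1.81 GHz = 0.136 m
βl = 2π·l/λ = 2π × 0.134 = 48.2°
tan(βl) = 1.12
For an open-circuited stub, Z_in = −jZ_0·cot(βl) = −jZ_0/tan(βl)

Z_in ≈ −j44.7 Ω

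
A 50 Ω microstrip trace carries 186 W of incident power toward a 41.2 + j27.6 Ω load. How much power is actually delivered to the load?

|Γ| = |(-8.8 + j27.6)/(91.2 + j27.6)| = 0.304
|Γ|² = 0.0924
P_refl = |Γ|²·P_inc = 17.2 W, P_del = (1 − |Γ|²)·P_inc = 169 W

P_delivered ≈ 169 W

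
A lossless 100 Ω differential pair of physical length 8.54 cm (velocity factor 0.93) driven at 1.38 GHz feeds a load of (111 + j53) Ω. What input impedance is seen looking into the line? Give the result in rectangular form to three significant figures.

λ = v/f = 0.93·c / 1.38 GHz = 0.202 m
βl = 2π·l/λ = 2π × 0.422 = 152°
tan(βl) = tan(152°) = -0.53
Z_in = Z_0·(Z_L + jZ_0·tanβl)/(Z_0 + jZ_L·tanβl)
     = 100·(111 − j0.0208)/(128 − j58.9)

Z_in ≈ 71.6 + j32.9 Ω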